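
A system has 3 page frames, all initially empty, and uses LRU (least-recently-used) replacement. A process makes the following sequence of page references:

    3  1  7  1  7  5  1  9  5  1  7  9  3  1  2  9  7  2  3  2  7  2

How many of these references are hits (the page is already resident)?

3: fault, frames {3}
1: fault, frames {3,1}
7: fault, frames {3,1,7}
1: hit
7: hit
5: fault, evict 3, frames {1,7,5}
1: hit
9: fault, evict 7, frames {5,1,9}
5: hit
1: hit
7: fault, evict 9, frames {5,1,7}
9: fault, evict 5, frames {1,7,9}
3: fault, evict 1, frames {7,9,3}
1: fault, evict 7, frames {9,3,1}
2: fault, evict 9, frames {3,1,2}
9: fault, evict 3, frames {1,2,9}
7: fault, evict 1, frames {2,9,7}
2: hit
3: fault, evict 9, frames {7,2,3}
2: hit
7: hit
2: hit
Hits: 9.

9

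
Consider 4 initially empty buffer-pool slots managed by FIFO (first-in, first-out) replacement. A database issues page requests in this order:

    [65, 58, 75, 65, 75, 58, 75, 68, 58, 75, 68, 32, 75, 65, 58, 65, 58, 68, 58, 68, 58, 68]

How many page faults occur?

7

65 -> miss, frames (65)
58 -> miss, frames (65 58)
75 -> miss, frames (65 58 75)
65 -> hit
75 -> hit
58 -> hit
75 -> hit
68 -> miss, frames (65 58 75 68)
58 -> hit
75 -> hit
68 -> hit
32 -> miss, evict 65, frames (58 75 68 32)
75 -> hit
65 -> miss, evict 58, frames (75 68 32 65)
58 -> miss, evict 75, frames (68 32 65 58)
65 -> hit
58 -> hit
68 -> hit
58 -> hit
68 -> hit
58 -> hit
68 -> hit
Page faults: 7.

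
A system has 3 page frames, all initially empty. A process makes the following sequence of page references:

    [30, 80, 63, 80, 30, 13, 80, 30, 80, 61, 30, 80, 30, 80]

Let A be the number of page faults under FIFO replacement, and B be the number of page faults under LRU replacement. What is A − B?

2

Under FIFO: F F F . . F . F F F . . . . → 7 faults.
Under LRU: F F F . . F . . . F . . . . → 5 faults.
A − B = 7 − 5 = 2.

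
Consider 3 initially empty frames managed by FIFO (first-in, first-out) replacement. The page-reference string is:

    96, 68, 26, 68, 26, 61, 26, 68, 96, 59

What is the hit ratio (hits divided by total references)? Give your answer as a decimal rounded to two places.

0.40

96 → miss, frames [96]
68 → miss, frames [96, 68]
26 → miss, frames [96, 68, 26]
68 → hit
26 → hit
61 → miss, evict 96, frames [68, 26, 61]
26 → hit
68 → hit
96 → miss, evict 68, frames [26, 61, 96]
59 → miss, evict 26, frames [61, 96, 59]
Hits: 4 of 10 references → 4/10 = 0.4000.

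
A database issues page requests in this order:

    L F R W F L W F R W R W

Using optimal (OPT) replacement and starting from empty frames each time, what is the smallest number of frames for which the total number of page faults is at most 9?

f=1: 12 faults
f=2: 7 faults
f=3: 5 faults
f=4: 4 faults
Smallest f with faults ≤ 9 is 2.

2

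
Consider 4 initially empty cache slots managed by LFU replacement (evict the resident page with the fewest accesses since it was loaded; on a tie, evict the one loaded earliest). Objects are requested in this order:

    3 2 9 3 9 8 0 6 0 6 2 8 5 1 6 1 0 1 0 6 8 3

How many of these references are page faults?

3: miss, frames (3)
2: miss, frames (3 2)
9: miss, frames (3 2 9)
3: hit
9: hit
8: miss, frames (3 2 9 8)
0: miss, evict 2, frames (3 9 8 0)
6: miss, evict 8, frames (3 9 0 6)
0: hit
6: hit
2: miss, evict 3, frames (9 0 6 2)
8: miss, evict 2, frames (9 0 6 8)
5: miss, evict 8, frames (9 0 6 5)
1: miss, evict 5, frames (9 0 6 1)
6: hit
1: hit
0: hit
1: hit
0: hit
6: hit
8: miss, evict 9, frames (0 6 1 8)
3: miss, evict 8, frames (0 6 1 3)
Page faults: 12.

12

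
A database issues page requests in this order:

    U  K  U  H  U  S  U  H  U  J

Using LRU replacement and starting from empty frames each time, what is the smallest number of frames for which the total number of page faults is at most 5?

f=1: 10 faults
f=2: 6 faults
f=3: 5 faults
f=4: 5 faults
f=5: 5 faults
Smallest f with faults ≤ 5 is 3.

3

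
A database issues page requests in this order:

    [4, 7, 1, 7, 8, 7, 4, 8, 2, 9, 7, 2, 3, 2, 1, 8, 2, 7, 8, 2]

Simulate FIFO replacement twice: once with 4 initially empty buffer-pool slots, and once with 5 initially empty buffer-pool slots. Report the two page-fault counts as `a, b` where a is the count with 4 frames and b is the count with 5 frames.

4 frames: F F F . F . . . F F F . F . F F F F . . → 12 faults.
5 frames: F F F . F . . . F F . . F . . . . F . . → 8 faults.
8 < 12: adding a frame reduced faults, as is typical.

12, 8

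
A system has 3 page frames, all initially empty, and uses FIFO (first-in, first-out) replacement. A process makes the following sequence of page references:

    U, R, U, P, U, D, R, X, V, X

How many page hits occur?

4

U: fault, frames (U)
R: fault, frames (U R)
U: hit
P: fault, frames (U R P)
U: hit
D: fault, evict U, frames (R P D)
R: hit
X: fault, evict R, frames (P D X)
V: fault, evict P, frames (D X V)
X: hit
Hits: 4.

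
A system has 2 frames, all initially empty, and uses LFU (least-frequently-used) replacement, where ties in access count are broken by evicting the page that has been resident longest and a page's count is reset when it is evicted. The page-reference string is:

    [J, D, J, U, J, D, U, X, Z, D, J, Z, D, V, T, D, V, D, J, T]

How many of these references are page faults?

J: miss, frames {J}
D: miss, frames {J,D}
J: hit
U: miss, evict D, frames {J,U}
J: hit
D: miss, evict U, frames {J,D}
U: miss, evict D, frames {J,U}
X: miss, evict U, frames {J,X}
Z: miss, evict X, frames {J,Z}
D: miss, evict Z, frames {J,D}
J: hit
Z: miss, evict D, frames {J,Z}
D: miss, evict Z, frames {J,D}
V: miss, evict D, frames {J,V}
T: miss, evict V, frames {J,T}
D: miss, evict T, frames {J,D}
V: miss, evict D, frames {J,V}
D: miss, evict V, frames {J,D}
J: hit
T: miss, evict D, frames {J,T}
Page faults: 16.

16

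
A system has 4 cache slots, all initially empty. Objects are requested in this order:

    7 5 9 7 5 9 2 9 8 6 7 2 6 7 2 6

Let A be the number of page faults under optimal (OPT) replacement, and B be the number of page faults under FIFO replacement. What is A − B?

Under OPT: F F F . . . F . F F . . . . . . → 6 faults.
Under FIFO: F F F . . . F . F F F . . . . . → 7 faults.
A − B = 6 − 7 = -1.

-1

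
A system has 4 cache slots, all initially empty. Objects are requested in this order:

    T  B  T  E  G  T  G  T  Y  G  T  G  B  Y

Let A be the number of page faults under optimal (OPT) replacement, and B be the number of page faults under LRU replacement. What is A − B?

Under OPT: F F . F F . . . F . . . . . → 5 faults.
Under LRU: F F . F F . . . F . . . F . → 6 faults.
A − B = 5 − 6 = -1.

-1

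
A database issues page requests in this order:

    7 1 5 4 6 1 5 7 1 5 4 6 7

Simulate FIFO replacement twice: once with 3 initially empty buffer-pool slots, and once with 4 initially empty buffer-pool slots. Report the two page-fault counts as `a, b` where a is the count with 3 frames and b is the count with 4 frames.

10, 11

3 frames: F F F F F F F F . . F F . → 10 faults.
4 frames: F F F F F . . F F F F F F → 11 faults.
11 > 10: adding a frame increased faults — Belady's anomaly.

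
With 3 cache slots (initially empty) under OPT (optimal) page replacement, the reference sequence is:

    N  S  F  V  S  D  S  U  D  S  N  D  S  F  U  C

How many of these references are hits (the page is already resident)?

N: fault, frames {N}
S: fault, frames {N,S}
F: fault, frames {N,S,F}
V: fault, evict F, frames {N,S,V}
S: hit
D: fault, evict V, frames {N,S,D}
S: hit
U: fault, evict N, frames {S,D,U}
D: hit
S: hit
N: fault, evict U, frames {S,D,N}
D: hit
S: hit
F: fault, evict N, frames {S,D,F}
U: fault, evict F, frames {S,D,U}
C: fault, evict U, frames {S,D,C}
Hits: 6.

6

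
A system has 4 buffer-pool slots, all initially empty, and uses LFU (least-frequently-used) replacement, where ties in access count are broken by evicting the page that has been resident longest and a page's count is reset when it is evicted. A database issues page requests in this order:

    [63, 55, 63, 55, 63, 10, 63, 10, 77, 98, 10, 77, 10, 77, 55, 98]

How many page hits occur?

9

63 -> miss, frames {63}
55 -> miss, frames {63,55}
63 -> hit
55 -> hit
63 -> hit
10 -> miss, frames {63,55,10}
63 -> hit
10 -> hit
77 -> miss, frames {63,55,10,77}
98 -> miss, evict 77, frames {63,55,10,98}
10 -> hit
77 -> miss, evict 98, frames {63,55,10,77}
10 -> hit
77 -> hit
55 -> hit
98 -> miss, evict 77, frames {63,55,10,98}
Hits: 9.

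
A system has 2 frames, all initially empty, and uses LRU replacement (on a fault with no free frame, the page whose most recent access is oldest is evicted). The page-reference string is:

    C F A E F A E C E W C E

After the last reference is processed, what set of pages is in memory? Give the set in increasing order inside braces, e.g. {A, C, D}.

{C, E}

C → fault, frames {C}
F → fault, frames {C,F}
A → fault, evict C, frames {F,A}
E → fault, evict F, frames {A,E}
F → fault, evict A, frames {E,F}
A → fault, evict E, frames {F,A}
E → fault, evict F, frames {A,E}
C → fault, evict A, frames {E,C}
E → hit
W → fault, evict C, frames {E,W}
C → fault, evict E, frames {W,C}
E → fault, evict W, frames {C,E}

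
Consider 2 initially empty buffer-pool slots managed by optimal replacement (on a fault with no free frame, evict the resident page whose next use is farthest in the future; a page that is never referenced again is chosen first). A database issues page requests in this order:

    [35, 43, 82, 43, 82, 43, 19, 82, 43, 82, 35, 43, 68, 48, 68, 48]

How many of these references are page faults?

35 → fault, frames [35]
43 → fault, frames [35, 43]
82 → fault, evict 35, frames [43, 82]
43 → hit
82 → hit
43 → hit
19 → fault, evict 43, frames [82, 19]
82 → hit
43 → fault, evict 19, frames [82, 43]
82 → hit
35 → fault, evict 82, frames [43, 35]
43 → hit
68 → fault, evict 35, frames [43, 68]
48 → fault, evict 43, frames [68, 48]
68 → hit
48 → hit
Page faults: 8.

8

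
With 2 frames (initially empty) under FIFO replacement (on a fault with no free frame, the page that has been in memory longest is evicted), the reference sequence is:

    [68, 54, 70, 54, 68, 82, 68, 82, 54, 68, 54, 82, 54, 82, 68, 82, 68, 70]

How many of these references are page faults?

12

68 → fault, frames [68]
54 → fault, frames [68, 54]
70 → fault, evict 68, frames [54, 70]
54 → hit
68 → fault, evict 54, frames [70, 68]
82 → fault, evict 70, frames [68, 82]
68 → hit
82 → hit
54 → fault, evict 68, frames [82, 54]
68 → fault, evict 82, frames [54, 68]
54 → hit
82 → fault, evict 54, frames [68, 82]
54 → fault, evict 68, frames [82, 54]
82 → hit
68 → fault, evict 82, frames [54, 68]
82 → fault, evict 54, frames [68, 82]
68 → hit
70 → fault, evict 68, frames [82, 70]
Page faults: 12.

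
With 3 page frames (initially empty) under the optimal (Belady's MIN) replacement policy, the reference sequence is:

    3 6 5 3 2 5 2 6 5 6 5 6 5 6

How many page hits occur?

3: fault, frames {3}
6: fault, frames {3,6}
5: fault, frames {3,6,5}
3: hit
2: fault, evict 3, frames {6,5,2}
5: hit
2: hit
6: hit
5: hit
6: hit
5: hit
6: hit
5: hit
6: hit
Hits: 10.

10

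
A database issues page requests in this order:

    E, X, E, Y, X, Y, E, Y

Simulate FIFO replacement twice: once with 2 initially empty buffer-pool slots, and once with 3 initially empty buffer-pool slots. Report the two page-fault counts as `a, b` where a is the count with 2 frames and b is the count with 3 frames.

4, 3

2 frames: F F . F . . F . → 4 faults.
3 frames: F F . F . . . . → 3 faults.
3 < 4: adding a frame reduced faults, as is typical.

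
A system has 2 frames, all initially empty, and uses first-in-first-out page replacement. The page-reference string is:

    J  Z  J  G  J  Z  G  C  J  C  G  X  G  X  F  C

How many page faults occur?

12

J → miss, frames {J}
Z → miss, frames {J,Z}
J → hit
G → miss, evict J, frames {Z,G}
J → miss, evict Z, frames {G,J}
Z → miss, evict G, frames {J,Z}
G → miss, evict J, frames {Z,G}
C → miss, evict Z, frames {G,C}
J → miss, evict G, frames {C,J}
C → hit
G → miss, evict C, frames {J,G}
X → miss, evict J, frames {G,X}
G → hit
X → hit
F → miss, evict G, frames {X,F}
C → miss, evict X, frames {F,C}
Page faults: 12.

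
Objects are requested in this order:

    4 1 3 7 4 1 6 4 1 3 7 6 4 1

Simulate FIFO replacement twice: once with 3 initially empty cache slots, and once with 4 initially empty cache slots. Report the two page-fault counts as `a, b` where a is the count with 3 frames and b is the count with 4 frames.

11, 12

3 frames: F F F F F F F . . F F . F F → 11 faults.
4 frames: F F F F . . F F F F F F F F → 12 faults.
12 > 11: adding a frame increased faults — Belady's anomaly.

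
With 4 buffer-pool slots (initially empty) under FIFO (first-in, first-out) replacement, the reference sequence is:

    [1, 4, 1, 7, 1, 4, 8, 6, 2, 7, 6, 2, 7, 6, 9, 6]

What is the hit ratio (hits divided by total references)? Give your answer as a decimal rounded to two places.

0.56

1: miss, frames [1]
4: miss, frames [1, 4]
1: hit
7: miss, frames [1, 4, 7]
1: hit
4: hit
8: miss, frames [1, 4, 7, 8]
6: miss, evict 1, frames [4, 7, 8, 6]
2: miss, evict 4, frames [7, 8, 6, 2]
7: hit
6: hit
2: hit
7: hit
6: hit
9: miss, evict 7, frames [8, 6, 2, 9]
6: hit
Hits: 9 of 16 references → 9/16 = 0.5625.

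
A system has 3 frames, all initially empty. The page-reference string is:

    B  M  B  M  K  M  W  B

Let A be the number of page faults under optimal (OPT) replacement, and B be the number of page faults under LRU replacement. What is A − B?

-1

Under OPT: F F . . F . F . → 4 faults.
Under LRU: F F . . F . F F → 5 faults.
A − B = 4 − 5 = -1.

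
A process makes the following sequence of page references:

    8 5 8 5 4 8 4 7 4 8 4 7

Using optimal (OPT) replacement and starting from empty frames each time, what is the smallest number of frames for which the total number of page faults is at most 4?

f=1: 12 faults
f=2: 6 faults
f=3: 4 faults
f=4: 4 faults
Smallest f with faults ≤ 4 is 3.

3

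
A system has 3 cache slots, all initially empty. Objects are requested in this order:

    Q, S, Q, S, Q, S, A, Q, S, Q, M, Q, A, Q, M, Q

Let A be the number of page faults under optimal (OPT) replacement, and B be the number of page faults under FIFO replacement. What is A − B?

-1

Under OPT: F F . . . . F . . . F . . . . . → 4 faults.
Under FIFO: F F . . . . F . . . F F . . . . → 5 faults.
A − B = 4 − 5 = -1.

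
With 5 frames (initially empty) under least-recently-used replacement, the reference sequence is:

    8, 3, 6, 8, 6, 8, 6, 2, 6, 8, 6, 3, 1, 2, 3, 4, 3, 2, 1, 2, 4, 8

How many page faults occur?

7

8 → fault, frames [8]
3 → fault, frames [8, 3]
6 → fault, frames [8, 3, 6]
8 → hit
6 → hit
8 → hit
6 → hit
2 → fault, frames [3, 8, 6, 2]
6 → hit
8 → hit
6 → hit
3 → hit
1 → fault, frames [2, 8, 6, 3, 1]
2 → hit
3 → hit
4 → fault, evict 8, frames [6, 1, 2, 3, 4]
3 → hit
2 → hit
1 → hit
2 → hit
4 → hit
8 → fault, evict 6, frames [3, 1, 2, 4, 8]
Page faults: 7.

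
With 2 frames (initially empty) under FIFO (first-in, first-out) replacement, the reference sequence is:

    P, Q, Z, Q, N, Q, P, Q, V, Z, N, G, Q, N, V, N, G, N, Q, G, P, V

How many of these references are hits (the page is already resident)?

P: fault, frames {P}
Q: fault, frames {P,Q}
Z: fault, evict P, frames {Q,Z}
Q: hit
N: fault, evict Q, frames {Z,N}
Q: fault, evict Z, frames {N,Q}
P: fault, evict N, frames {Q,P}
Q: hit
V: fault, evict Q, frames {P,V}
Z: fault, evict P, frames {V,Z}
N: fault, evict V, frames {Z,N}
G: fault, evict Z, frames {N,G}
Q: fault, evict N, frames {G,Q}
N: fault, evict G, frames {Q,N}
V: fault, evict Q, frames {N,V}
N: hit
G: fault, evict N, frames {V,G}
N: fault, evict V, frames {G,N}
Q: fault, evict G, frames {N,Q}
G: fault, evict N, frames {Q,G}
P: fault, evict Q, frames {G,P}
V: fault, evict G, frames {P,V}
Hits: 3.

3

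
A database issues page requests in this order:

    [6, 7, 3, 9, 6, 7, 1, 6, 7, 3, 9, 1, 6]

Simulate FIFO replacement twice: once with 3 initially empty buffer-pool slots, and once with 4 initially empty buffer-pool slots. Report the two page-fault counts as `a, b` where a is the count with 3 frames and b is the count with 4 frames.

3 frames: F F F F F F F . . F F . F → 10 faults.
4 frames: F F F F . . F F F F F F F → 11 faults.
11 > 10: adding a frame increased faults — Belady's anomaly.

10, 11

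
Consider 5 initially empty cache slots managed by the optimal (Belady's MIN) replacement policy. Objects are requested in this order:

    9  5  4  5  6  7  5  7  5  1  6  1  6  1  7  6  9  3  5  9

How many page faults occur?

9: fault, frames [9]
5: fault, frames [9, 5]
4: fault, frames [9, 5, 4]
5: hit
6: fault, frames [9, 5, 4, 6]
7: fault, frames [9, 5, 4, 6, 7]
5: hit
7: hit
5: hit
1: fault, evict 4, frames [9, 5, 6, 7, 1]
6: hit
1: hit
6: hit
1: hit
7: hit
6: hit
9: hit
3: fault, evict 1, frames [9, 5, 6, 7, 3]
5: hit
9: hit
Page faults: 7.

7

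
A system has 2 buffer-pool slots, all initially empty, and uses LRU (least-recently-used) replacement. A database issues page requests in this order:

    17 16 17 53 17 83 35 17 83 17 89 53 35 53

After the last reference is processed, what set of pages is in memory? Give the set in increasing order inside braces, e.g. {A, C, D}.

{35, 53}

17 -> miss, frames {17}
16 -> miss, frames {17,16}
17 -> hit
53 -> miss, evict 16, frames {17,53}
17 -> hit
83 -> miss, evict 53, frames {17,83}
35 -> miss, evict 17, frames {83,35}
17 -> miss, evict 83, frames {35,17}
83 -> miss, evict 35, frames {17,83}
17 -> hit
89 -> miss, evict 83, frames {17,89}
53 -> miss, evict 17, frames {89,53}
35 -> miss, evict 89, frames {53,35}
53 -> hit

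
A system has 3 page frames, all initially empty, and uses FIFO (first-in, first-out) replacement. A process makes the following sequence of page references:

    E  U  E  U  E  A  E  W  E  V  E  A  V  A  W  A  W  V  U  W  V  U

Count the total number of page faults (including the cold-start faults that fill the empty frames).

E -> miss, frames (E)
U -> miss, frames (E U)
E -> hit
U -> hit
E -> hit
A -> miss, frames (E U A)
E -> hit
W -> miss, evict E, frames (U A W)
E -> miss, evict U, frames (A W E)
V -> miss, evict A, frames (W E V)
E -> hit
A -> miss, evict W, frames (E V A)
V -> hit
A -> hit
W -> miss, evict E, frames (V A W)
A -> hit
W -> hit
V -> hit
U -> miss, evict V, frames (A W U)
W -> hit
V -> miss, evict A, frames (W U V)
U -> hit
Page faults: 10.

10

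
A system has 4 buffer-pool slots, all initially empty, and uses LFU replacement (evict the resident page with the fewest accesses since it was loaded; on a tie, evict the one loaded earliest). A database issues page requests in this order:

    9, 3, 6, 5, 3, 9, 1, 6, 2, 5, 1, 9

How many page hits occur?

9 → fault, frames (9)
3 → fault, frames (9 3)
6 → fault, frames (9 3 6)
5 → fault, frames (9 3 6 5)
3 → hit
9 → hit
1 → fault, evict 6, frames (9 3 5 1)
6 → fault, evict 5, frames (9 3 1 6)
2 → fault, evict 1, frames (9 3 6 2)
5 → fault, evict 6, frames (9 3 2 5)
1 → fault, evict 2, frames (9 3 5 1)
9 → hit
Hits: 3.

3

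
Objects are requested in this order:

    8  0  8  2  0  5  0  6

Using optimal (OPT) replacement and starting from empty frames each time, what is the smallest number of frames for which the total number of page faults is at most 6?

2

f=1: 8 faults
f=2: 5 faults
f=3: 5 faults
f=4: 5 faults
f=5: 5 faults
Smallest f with faults ≤ 6 is 2.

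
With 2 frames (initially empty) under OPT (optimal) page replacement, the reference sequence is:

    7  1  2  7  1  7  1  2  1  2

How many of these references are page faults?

7 -> miss, frames (7)
1 -> miss, frames (7 1)
2 -> miss, evict 1, frames (7 2)
7 -> hit
1 -> miss, evict 2, frames (7 1)
7 -> hit
1 -> hit
2 -> miss, evict 7, frames (1 2)
1 -> hit
2 -> hit
Page faults: 5.

5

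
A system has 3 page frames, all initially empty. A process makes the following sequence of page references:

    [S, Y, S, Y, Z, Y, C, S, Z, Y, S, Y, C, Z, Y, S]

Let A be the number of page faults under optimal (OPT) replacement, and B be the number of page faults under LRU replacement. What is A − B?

Under OPT: F F . . F . F . . F . . . F . . → 6 faults.
Under LRU: F F . . F . F F F F . . F F . F → 10 faults.
A − B = 6 − 10 = -4.

-4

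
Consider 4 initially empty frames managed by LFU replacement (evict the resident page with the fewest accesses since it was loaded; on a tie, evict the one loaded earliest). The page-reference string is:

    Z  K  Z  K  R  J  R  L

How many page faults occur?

Z: fault, frames (Z)
K: fault, frames (Z K)
Z: hit
K: hit
R: fault, frames (Z K R)
J: fault, frames (Z K R J)
R: hit
L: fault, evict J, frames (Z K R L)
Page faults: 5.

5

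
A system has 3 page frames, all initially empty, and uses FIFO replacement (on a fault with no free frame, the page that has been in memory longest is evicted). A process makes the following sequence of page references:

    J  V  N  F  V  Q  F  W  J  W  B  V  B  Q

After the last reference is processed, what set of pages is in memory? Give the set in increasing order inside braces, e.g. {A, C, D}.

J: fault, frames [J]
V: fault, frames [J, V]
N: fault, frames [J, V, N]
F: fault, evict J, frames [V, N, F]
V: hit
Q: fault, evict V, frames [N, F, Q]
F: hit
W: fault, evict N, frames [F, Q, W]
J: fault, evict F, frames [Q, W, J]
W: hit
B: fault, evict Q, frames [W, J, B]
V: fault, evict W, frames [J, B, V]
B: hit
Q: fault, evict J, frames [B, V, Q]

{B, Q, V}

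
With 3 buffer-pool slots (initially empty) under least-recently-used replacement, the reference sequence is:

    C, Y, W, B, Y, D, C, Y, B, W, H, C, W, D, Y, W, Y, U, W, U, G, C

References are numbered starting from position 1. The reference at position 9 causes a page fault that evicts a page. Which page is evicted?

D

pos 1: C → miss, frames {C}
pos 2: Y → miss, frames {C,Y}
pos 3: W → miss, frames {C,Y,W}
pos 4: B → miss, evict C, frames {Y,W,B}
pos 5: Y → hit
pos 6: D → miss, evict W, frames {B,Y,D}
pos 7: C → miss, evict B, frames {Y,D,C}
pos 8: Y → hit
pos 9: B → miss, evict D, frames {C,Y,B}
At position 9, page D is evicted.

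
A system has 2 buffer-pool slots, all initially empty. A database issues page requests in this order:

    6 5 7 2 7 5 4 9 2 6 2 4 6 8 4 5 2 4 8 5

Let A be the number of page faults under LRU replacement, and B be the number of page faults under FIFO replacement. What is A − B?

2

Under LRU: F F F F . F F F F F . F F F F F F F F F → 18 faults.
Under FIFO: F F F F . F F F F F . F . F . F F F F F → 16 faults.
A − B = 18 − 16 = 2.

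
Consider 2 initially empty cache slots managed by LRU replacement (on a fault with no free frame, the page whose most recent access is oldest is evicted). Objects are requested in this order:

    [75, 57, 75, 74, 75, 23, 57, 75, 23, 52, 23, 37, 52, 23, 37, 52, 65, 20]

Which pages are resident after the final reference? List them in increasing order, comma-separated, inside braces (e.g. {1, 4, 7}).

75 → fault, frames [75]
57 → fault, frames [75, 57]
75 → hit
74 → fault, evict 57, frames [75, 74]
75 → hit
23 → fault, evict 74, frames [75, 23]
57 → fault, evict 75, frames [23, 57]
75 → fault, evict 23, frames [57, 75]
23 → fault, evict 57, frames [75, 23]
52 → fault, evict 75, frames [23, 52]
23 → hit
37 → fault, evict 52, frames [23, 37]
52 → fault, evict 23, frames [37, 52]
23 → fault, evict 37, frames [52, 23]
37 → fault, evict 52, frames [23, 37]
52 → fault, evict 23, frames [37, 52]
65 → fault, evict 37, frames [52, 65]
20 → fault, evict 52, frames [65, 20]

{20, 65}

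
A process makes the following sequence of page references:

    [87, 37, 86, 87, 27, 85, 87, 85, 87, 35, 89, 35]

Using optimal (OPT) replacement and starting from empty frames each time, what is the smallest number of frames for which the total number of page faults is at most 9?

f=1: 12 faults
f=2: 7 faults
f=3: 7 faults
f=4: 7 faults
f=5: 7 faults
f=6: 7 faults
f=7: 7 faults
Smallest f with faults ≤ 9 is 2.

2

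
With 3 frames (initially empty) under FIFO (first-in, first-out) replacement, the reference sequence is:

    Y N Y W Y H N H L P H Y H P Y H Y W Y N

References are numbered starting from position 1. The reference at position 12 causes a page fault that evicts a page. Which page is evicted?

pos 1: Y -> fault, frames (Y)
pos 2: N -> fault, frames (Y N)
pos 3: Y -> hit
pos 4: W -> fault, frames (Y N W)
pos 5: Y -> hit
pos 6: H -> fault, evict Y, frames (N W H)
pos 7: N -> hit
pos 8: H -> hit
pos 9: L -> fault, evict N, frames (W H L)
pos 10: P -> fault, evict W, frames (H L P)
pos 11: H -> hit
pos 12: Y -> fault, evict H, frames (L P Y)
At position 12, page H is evicted.

H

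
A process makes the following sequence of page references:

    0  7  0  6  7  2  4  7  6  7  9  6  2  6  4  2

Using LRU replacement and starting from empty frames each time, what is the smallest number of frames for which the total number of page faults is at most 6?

f=1: 16 faults
f=2: 13 faults
f=3: 9 faults
f=4: 8 faults
f=5: 6 faults
f=6: 6 faults
Smallest f with faults ≤ 6 is 5.

5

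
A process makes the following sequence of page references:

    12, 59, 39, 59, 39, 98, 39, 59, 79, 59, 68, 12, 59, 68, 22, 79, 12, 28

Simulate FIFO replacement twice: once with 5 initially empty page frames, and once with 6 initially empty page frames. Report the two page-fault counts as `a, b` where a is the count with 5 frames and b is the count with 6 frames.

5 frames: F F F . . F . . F . F F F . F . . F → 10 faults.
6 frames: F F F . . F . . F . F . . . F . F F → 9 faults.
9 < 10: adding a frame reduced faults, as is typical.

10, 9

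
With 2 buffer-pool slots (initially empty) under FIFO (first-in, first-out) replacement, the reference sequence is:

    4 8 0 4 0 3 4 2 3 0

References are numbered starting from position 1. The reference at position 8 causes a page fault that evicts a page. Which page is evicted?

pos 1: 4 → miss, frames (4)
pos 2: 8 → miss, frames (4 8)
pos 3: 0 → miss, evict 4, frames (8 0)
pos 4: 4 → miss, evict 8, frames (0 4)
pos 5: 0 → hit
pos 6: 3 → miss, evict 0, frames (4 3)
pos 7: 4 → hit
pos 8: 2 → miss, evict 4, frames (3 2)
At position 8, page 4 is evicted.

4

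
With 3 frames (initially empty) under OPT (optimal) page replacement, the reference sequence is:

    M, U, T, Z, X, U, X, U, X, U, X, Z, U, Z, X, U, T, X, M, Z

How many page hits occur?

13

M -> fault, frames (M)
U -> fault, frames (M U)
T -> fault, frames (M U T)
Z -> fault, evict M, frames (U T Z)
X -> fault, evict T, frames (U Z X)
U -> hit
X -> hit
U -> hit
X -> hit
U -> hit
X -> hit
Z -> hit
U -> hit
Z -> hit
X -> hit
U -> hit
T -> fault, evict U, frames (Z X T)
X -> hit
M -> fault, evict T, frames (Z X M)
Z -> hit
Hits: 13.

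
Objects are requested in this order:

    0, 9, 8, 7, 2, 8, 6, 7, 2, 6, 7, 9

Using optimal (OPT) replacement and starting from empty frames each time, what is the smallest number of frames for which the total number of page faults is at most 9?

2

f=1: 12 faults
f=2: 9 faults
f=3: 7 faults
f=4: 6 faults
f=5: 6 faults
f=6: 6 faults
Smallest f with faults ≤ 9 is 2.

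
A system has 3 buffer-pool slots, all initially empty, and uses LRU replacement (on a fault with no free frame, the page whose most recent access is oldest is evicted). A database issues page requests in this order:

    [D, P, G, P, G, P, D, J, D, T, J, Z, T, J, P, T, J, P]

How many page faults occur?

D -> miss, frames {D}
P -> miss, frames {D,P}
G -> miss, frames {D,P,G}
P -> hit
G -> hit
P -> hit
D -> hit
J -> miss, evict G, frames {P,D,J}
D -> hit
T -> miss, evict P, frames {J,D,T}
J -> hit
Z -> miss, evict D, frames {T,J,Z}
T -> hit
J -> hit
P -> miss, evict Z, frames {T,J,P}
T -> hit
J -> hit
P -> hit
Page faults: 7.

7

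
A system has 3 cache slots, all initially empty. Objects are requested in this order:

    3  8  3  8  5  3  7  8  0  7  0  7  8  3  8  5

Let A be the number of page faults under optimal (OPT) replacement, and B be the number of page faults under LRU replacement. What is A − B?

-1

Under OPT: F F . . F . F . F . . . . F . F → 7 faults.
Under LRU: F F . . F . F F F . . . . F . F → 8 faults.
A − B = 7 − 8 = -1.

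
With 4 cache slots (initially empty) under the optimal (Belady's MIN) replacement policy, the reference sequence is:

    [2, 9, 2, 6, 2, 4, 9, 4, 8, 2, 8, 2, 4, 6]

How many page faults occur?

5

2 → miss, frames {2}
9 → miss, frames {2,9}
2 → hit
6 → miss, frames {2,9,6}
2 → hit
4 → miss, frames {2,9,6,4}
9 → hit
4 → hit
8 → miss, evict 9, frames {2,6,4,8}
2 → hit
8 → hit
2 → hit
4 → hit
6 → hit
Page faults: 5.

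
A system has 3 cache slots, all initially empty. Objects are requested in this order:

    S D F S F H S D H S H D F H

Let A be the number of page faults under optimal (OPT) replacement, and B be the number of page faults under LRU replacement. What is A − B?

Under OPT: F F F . . F . . . . . . F . → 5 faults.
Under LRU: F F F . . F . F . . . . F . → 6 faults.
A − B = 5 − 6 = -1.

-1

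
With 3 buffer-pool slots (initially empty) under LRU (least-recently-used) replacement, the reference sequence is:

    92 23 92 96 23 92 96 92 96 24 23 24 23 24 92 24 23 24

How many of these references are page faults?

6

92: miss, frames {92}
23: miss, frames {92,23}
92: hit
96: miss, frames {23,92,96}
23: hit
92: hit
96: hit
92: hit
96: hit
24: miss, evict 23, frames {92,96,24}
23: miss, evict 92, frames {96,24,23}
24: hit
23: hit
24: hit
92: miss, evict 96, frames {23,24,92}
24: hit
23: hit
24: hit
Page faults: 6.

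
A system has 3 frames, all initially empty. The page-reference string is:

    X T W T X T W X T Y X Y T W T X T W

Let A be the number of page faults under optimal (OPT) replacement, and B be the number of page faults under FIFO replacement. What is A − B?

Under OPT: F F F . . . . . . F . . . F . . . . → 5 faults.
Under FIFO: F F F . . . . . . F F . F F . . . . → 7 faults.
A − B = 5 − 7 = -2.

-2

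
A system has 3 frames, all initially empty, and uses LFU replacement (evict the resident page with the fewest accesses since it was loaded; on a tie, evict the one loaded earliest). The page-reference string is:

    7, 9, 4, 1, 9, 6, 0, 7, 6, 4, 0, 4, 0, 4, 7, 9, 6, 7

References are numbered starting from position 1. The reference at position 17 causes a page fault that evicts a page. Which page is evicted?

9

pos 1: 7 → miss, frames {7}
pos 2: 9 → miss, frames {7,9}
pos 3: 4 → miss, frames {7,9,4}
pos 4: 1 → miss, evict 7, frames {9,4,1}
pos 5: 9 → hit
pos 6: 6 → miss, evict 4, frames {9,1,6}
pos 7: 0 → miss, evict 1, frames {9,6,0}
pos 8: 7 → miss, evict 6, frames {9,0,7}
pos 9: 6 → miss, evict 0, frames {9,7,6}
pos 10: 4 → miss, evict 7, frames {9,6,4}
pos 11: 0 → miss, evict 6, frames {9,4,0}
pos 12: 4 → hit
pos 13: 0 → hit
pos 14: 4 → hit
pos 15: 7 → miss, evict 9, frames {4,0,7}
pos 16: 9 → miss, evict 7, frames {4,0,9}
pos 17: 6 → miss, evict 9, frames {4,0,6}
At position 17, page 9 is evicted.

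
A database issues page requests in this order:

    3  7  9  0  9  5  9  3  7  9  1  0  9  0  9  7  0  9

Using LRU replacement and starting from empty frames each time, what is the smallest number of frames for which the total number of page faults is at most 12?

f=1: 18 faults
f=2: 14 faults
f=3: 10 faults
f=4: 9 faults
f=5: 7 faults
f=6: 6 faults
Smallest f with faults ≤ 12 is 3.

3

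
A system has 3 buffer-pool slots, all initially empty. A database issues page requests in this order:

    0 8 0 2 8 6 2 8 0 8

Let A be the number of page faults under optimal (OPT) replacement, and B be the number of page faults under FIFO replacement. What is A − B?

Under OPT: F F . F . F . . F . → 5 faults.
Under FIFO: F F . F . F . . F F → 6 faults.
A − B = 5 − 6 = -1.

-1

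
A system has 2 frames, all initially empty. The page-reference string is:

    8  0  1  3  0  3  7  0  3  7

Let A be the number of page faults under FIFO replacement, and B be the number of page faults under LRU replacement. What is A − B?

Under FIFO: F F F F F . F . F . → 7 faults.
Under LRU: F F F F F . F F F F → 9 faults.
A − B = 7 − 9 = -2.

-2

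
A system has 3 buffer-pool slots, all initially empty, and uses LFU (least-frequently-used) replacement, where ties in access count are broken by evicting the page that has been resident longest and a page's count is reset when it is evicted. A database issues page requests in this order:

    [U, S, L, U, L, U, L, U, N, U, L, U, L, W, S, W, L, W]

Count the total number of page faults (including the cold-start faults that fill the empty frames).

7

U: miss, frames {U}
S: miss, frames {U,S}
L: miss, frames {U,S,L}
U: hit
L: hit
U: hit
L: hit
U: hit
N: miss, evict S, frames {U,L,N}
U: hit
L: hit
U: hit
L: hit
W: miss, evict N, frames {U,L,W}
S: miss, evict W, frames {U,L,S}
W: miss, evict S, frames {U,L,W}
L: hit
W: hit
Page faults: 7.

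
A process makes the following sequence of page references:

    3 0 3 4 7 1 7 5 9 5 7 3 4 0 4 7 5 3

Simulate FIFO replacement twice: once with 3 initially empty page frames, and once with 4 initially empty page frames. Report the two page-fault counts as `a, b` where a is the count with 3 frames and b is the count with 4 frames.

3 frames: F F . F F F . F F . F F F F . F F F → 14 faults.
4 frames: F F . F F F . F F . . F F F . F F F → 13 faults.
13 < 14: adding a frame reduced faults, as is typical.

14, 13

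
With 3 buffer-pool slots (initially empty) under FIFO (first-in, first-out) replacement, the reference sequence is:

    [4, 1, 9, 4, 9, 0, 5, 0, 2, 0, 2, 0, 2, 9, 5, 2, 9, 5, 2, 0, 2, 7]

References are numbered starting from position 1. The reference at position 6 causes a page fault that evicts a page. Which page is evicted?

pos 1: 4 -> miss, frames (4)
pos 2: 1 -> miss, frames (4 1)
pos 3: 9 -> miss, frames (4 1 9)
pos 4: 4 -> hit
pos 5: 9 -> hit
pos 6: 0 -> miss, evict 4, frames (1 9 0)
At position 6, page 4 is evicted.

4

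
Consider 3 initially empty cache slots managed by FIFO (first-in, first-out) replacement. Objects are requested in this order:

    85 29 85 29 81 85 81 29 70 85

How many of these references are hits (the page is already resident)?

85 -> miss, frames {85}
29 -> miss, frames {85,29}
85 -> hit
29 -> hit
81 -> miss, frames {85,29,81}
85 -> hit
81 -> hit
29 -> hit
70 -> miss, evict 85, frames {29,81,70}
85 -> miss, evict 29, frames {81,70,85}
Hits: 5.

5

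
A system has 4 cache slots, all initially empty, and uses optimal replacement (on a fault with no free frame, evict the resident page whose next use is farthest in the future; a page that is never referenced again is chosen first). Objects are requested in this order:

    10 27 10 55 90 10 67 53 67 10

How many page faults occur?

6

10 → miss, frames [10]
27 → miss, frames [10, 27]
10 → hit
55 → miss, frames [10, 27, 55]
90 → miss, frames [10, 27, 55, 90]
10 → hit
67 → miss, evict 90, frames [10, 27, 55, 67]
53 → miss, evict 55, frames [10, 27, 67, 53]
67 → hit
10 → hit
Page faults: 6.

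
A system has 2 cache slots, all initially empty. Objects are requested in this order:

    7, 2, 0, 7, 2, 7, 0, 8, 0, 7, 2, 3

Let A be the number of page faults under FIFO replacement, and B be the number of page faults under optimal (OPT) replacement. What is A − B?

1

Under FIFO: F F F F F . F F . F F F → 10 faults.
Under OPT: F F F . F . F F . F F F → 9 faults.
A − B = 10 − 9 = 1.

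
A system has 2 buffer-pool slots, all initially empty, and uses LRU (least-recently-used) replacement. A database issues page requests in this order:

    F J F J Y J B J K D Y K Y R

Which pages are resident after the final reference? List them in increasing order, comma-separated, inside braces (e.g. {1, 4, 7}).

{R, Y}

F -> fault, frames [F]
J -> fault, frames [F, J]
F -> hit
J -> hit
Y -> fault, evict F, frames [J, Y]
J -> hit
B -> fault, evict Y, frames [J, B]
J -> hit
K -> fault, evict B, frames [J, K]
D -> fault, evict J, frames [K, D]
Y -> fault, evict K, frames [D, Y]
K -> fault, evict D, frames [Y, K]
Y -> hit
R -> fault, evict K, frames [Y, R]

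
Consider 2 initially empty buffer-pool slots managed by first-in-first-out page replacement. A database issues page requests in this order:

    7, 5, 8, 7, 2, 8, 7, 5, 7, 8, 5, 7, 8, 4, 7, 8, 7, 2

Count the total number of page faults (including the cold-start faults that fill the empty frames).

7 -> fault, frames {7}
5 -> fault, frames {7,5}
8 -> fault, evict 7, frames {5,8}
7 -> fault, evict 5, frames {8,7}
2 -> fault, evict 8, frames {7,2}
8 -> fault, evict 7, frames {2,8}
7 -> fault, evict 2, frames {8,7}
5 -> fault, evict 8, frames {7,5}
7 -> hit
8 -> fault, evict 7, frames {5,8}
5 -> hit
7 -> fault, evict 5, frames {8,7}
8 -> hit
4 -> fault, evict 8, frames {7,4}
7 -> hit
8 -> fault, evict 7, frames {4,8}
7 -> fault, evict 4, frames {8,7}
2 -> fault, evict 8, frames {7,2}
Page faults: 14.

14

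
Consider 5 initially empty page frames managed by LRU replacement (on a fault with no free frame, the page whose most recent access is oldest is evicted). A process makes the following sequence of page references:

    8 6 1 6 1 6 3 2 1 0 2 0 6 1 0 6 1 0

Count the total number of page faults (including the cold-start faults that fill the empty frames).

8 -> miss, frames (8)
6 -> miss, frames (8 6)
1 -> miss, frames (8 6 1)
6 -> hit
1 -> hit
6 -> hit
3 -> miss, frames (8 1 6 3)
2 -> miss, frames (8 1 6 3 2)
1 -> hit
0 -> miss, evict 8, frames (6 3 2 1 0)
2 -> hit
0 -> hit
6 -> hit
1 -> hit
0 -> hit
6 -> hit
1 -> hit
0 -> hit
Page faults: 6.

6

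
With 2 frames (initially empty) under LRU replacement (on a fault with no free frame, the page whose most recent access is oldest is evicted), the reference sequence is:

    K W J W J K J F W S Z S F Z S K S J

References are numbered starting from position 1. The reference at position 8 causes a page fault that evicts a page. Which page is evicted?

K

pos 1: K → fault, frames {K}
pos 2: W → fault, frames {K,W}
pos 3: J → fault, evict K, frames {W,J}
pos 4: W → hit
pos 5: J → hit
pos 6: K → fault, evict W, frames {J,K}
pos 7: J → hit
pos 8: F → fault, evict K, frames {J,F}
At position 8, page K is evicted.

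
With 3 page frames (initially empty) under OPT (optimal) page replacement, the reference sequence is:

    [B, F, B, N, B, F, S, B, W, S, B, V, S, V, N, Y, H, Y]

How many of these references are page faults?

B → fault, frames {B}
F → fault, frames {B,F}
B → hit
N → fault, frames {B,F,N}
B → hit
F → hit
S → fault, evict F, frames {B,N,S}
B → hit
W → fault, evict N, frames {B,S,W}
S → hit
B → hit
V → fault, evict W, frames {B,S,V}
S → hit
V → hit
N → fault, evict V, frames {B,S,N}
Y → fault, evict N, frames {B,S,Y}
H → fault, evict S, frames {B,Y,H}
Y → hit
Page faults: 9.

9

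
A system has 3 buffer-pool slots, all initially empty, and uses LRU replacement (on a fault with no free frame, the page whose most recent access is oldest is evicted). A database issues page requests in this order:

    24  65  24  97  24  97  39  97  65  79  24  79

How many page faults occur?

24 -> miss, frames {24}
65 -> miss, frames {24,65}
24 -> hit
97 -> miss, frames {65,24,97}
24 -> hit
97 -> hit
39 -> miss, evict 65, frames {24,97,39}
97 -> hit
65 -> miss, evict 24, frames {39,97,65}
79 -> miss, evict 39, frames {97,65,79}
24 -> miss, evict 97, frames {65,79,24}
79 -> hit
Page faults: 7.

7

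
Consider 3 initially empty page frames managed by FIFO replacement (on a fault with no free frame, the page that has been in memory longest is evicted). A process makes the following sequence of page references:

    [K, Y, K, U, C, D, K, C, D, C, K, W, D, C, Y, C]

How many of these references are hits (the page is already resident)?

K → miss, frames [K]
Y → miss, frames [K, Y]
K → hit
U → miss, frames [K, Y, U]
C → miss, evict K, frames [Y, U, C]
D → miss, evict Y, frames [U, C, D]
K → miss, evict U, frames [C, D, K]
C → hit
D → hit
C → hit
K → hit
W → miss, evict C, frames [D, K, W]
D → hit
C → miss, evict D, frames [K, W, C]
Y → miss, evict K, frames [W, C, Y]
C → hit
Hits: 7.

7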